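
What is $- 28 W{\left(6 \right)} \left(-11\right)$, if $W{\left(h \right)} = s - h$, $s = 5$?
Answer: $-308$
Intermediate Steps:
$W{\left(h \right)} = 5 - h$
$- 28 W{\left(6 \right)} \left(-11\right) = - 28 \left(5 - 6\right) \left(-11\right) = \left(-28\right) \left(-1\right) \left(-11\right) = 28 \left(-11\right) = -308$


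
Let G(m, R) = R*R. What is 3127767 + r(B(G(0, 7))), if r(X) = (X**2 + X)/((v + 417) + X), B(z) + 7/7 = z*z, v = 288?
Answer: 647831929/207 ≈ 3.1296e+6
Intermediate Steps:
G(m, R) = R**2
B(z) = -1 + z**2 (B(z) = -1 + z*z = -1 + z**2)
r(X) = (X + X**2)/(705 + X) (r(X) = (X**2 + X)/((288 + 417) + X) = (X + X**2)/(705 + X))
3127767 + r(B(G(0, 7))) = 3127767 + (-1 + (7**2)**2)*(1 + (-1 + (7**2)**2))/(705 + (-1 + (7**2)**2)) = 3127767 + (-1 + 49**2)*(1 + (-1 + 49**2))/(705 + (-1 + 49**2)) = 3127767 + (-1 + 2401)*(1 + (-1 + 2401))/(705 + (-1 + 2401)) = 3127767 + 2400*(1 + 2400)/(705 + 2400) = 3127767 + 2400*2401/3105 = 3127767 + 2400*(1/3105)*2401 = 3127767 + 384160/207 = 647831929/207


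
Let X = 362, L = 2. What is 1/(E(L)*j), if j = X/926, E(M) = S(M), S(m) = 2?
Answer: 463/362 ≈ 1.2790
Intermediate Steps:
E(M) = 2
j = 181/463 (j = 362/926 = 362*(1/926) = 181/463 ≈ 0.39093)
1/(E(L)*j) = 1/(2*(181/463)) = (½)*(463/181) = 463/362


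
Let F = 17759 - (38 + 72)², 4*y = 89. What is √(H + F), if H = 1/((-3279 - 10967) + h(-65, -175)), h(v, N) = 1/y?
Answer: √9097097336991690/1267890 ≈ 75.226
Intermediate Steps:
y = 89/4 (y = (¼)*89 = 89/4 ≈ 22.250)
h(v, N) = 4/89 (h(v, N) = 1/(89/4) = 4/89)
H = -89/1267890 (H = 1/((-3279 - 10967) + 4/89) = 1/(-14246 + 4/89) = 1/(-1267890/89) = -89/1267890 ≈ -7.0195e-5)
F = 5659 (F = 17759 - 1*110² = 17759 - 1*12100 = 17759 - 12100 = 5659)
√(H + F) = √(-89/1267890 + 5659) = √(7174989421/1267890) = √9097097336991690/1267890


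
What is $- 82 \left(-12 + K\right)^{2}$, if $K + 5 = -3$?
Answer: $-32800$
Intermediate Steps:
$K = -8$ ($K = -5 - 3 = -8$)
$- 82 \left(-12 + K\right)^{2} = - 82 \left(-12 - 8\right)^{2} = - 82 \left(-20\right)^{2} = \left(-82\right) 400 = -32800$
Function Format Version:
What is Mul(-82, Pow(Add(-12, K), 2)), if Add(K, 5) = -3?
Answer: -32800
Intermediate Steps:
K = -8 (K = Add(-5, -3) = -8)
Mul(-82, Pow(Add(-12, K), 2)) = Mul(-82, Pow(Add(-12, -8), 2)) = Mul(-82, Pow(-20, 2)) = Mul(-82, 400) = -32800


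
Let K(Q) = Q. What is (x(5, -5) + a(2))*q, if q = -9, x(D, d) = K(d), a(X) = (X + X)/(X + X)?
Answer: 36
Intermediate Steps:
a(X) = 1 (a(X) = (2*X)/((2*X)) = (2*X)*(1/(2*X)) = 1)
x(D, d) = d
(x(5, -5) + a(2))*q = (-5 + 1)*(-9) = -4*(-9) = 36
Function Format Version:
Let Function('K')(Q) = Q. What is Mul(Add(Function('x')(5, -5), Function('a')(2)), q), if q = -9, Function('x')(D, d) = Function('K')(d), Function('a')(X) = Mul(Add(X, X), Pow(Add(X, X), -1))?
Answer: 36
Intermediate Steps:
Function('a')(X) = 1 (Function('a')(X) = Mul(Mul(2, X), Pow(Mul(2, X), -1)) = Mul(Mul(2, X), Mul(Rational(1, 2), Pow(X, -1))) = 1)
Function('x')(D, d) = d
Mul(Add(Function('x')(5, -5), Function('a')(2)), q) = Mul(Add(-5, 1), -9) = Mul(-4, -9) = 36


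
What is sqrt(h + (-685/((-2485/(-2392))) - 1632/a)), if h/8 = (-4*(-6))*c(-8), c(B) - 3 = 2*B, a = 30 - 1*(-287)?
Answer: 2*I*sqrt(19612313015806)/157549 ≈ 56.218*I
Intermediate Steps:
a = 317 (a = 30 + 287 = 317)
c(B) = 3 + 2*B
h = -2496 (h = 8*((-4*(-6))*(3 + 2*(-8))) = 8*(24*(3 - 16)) = 8*(24*(-13)) = 8*(-312) = -2496)
sqrt(h + (-685/((-2485/(-2392))) - 1632/a)) = sqrt(-2496 + (-685/((-2485/(-2392))) - 1632/317)) = sqrt(-2496 + (-685/((-2485*(-1/2392))) - 1632*1/317)) = sqrt(-2496 + (-685/2485/2392 - 1632/317)) = sqrt(-2496 + (-685*2392/2485 - 1632/317)) = sqrt(-2496 + (-327704/497 - 1632/317)) = sqrt(-2496 - 104693272/157549) = sqrt(-497935576/157549) = 2*I*sqrt(19612313015806)/157549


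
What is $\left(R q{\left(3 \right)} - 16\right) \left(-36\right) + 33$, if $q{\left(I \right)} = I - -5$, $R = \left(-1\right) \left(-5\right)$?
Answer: $-831$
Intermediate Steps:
$R = 5$
$q{\left(I \right)} = 5 + I$ ($q{\left(I \right)} = I + 5 = 5 + I$)
$\left(R q{\left(3 \right)} - 16\right) \left(-36\right) + 33 = \left(5 \left(5 + 3\right) - 16\right) \left(-36\right) + 33 = \left(5 \cdot 8 - 16\right) \left(-36\right) + 33 = \left(40 - 16\right) \left(-36\right) + 33 = 24 \left(-36\right) + 33 = -864 + 33 = -831$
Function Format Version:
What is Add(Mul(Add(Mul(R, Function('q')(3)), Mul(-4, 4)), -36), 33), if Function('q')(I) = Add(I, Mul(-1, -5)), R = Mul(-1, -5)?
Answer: -831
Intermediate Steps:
R = 5
Function('q')(I) = Add(5, I) (Function('q')(I) = Add(I, 5) = Add(5, I))
Add(Mul(Add(Mul(R, Function('q')(3)), Mul(-4, 4)), -36), 33) = Add(Mul(Add(Mul(5, Add(5, 3)), Mul(-4, 4)), -36), 33) = Add(Mul(Add(Mul(5, 8), -16), -36), 33) = Add(Mul(Add(40, -16), -36), 33) = Add(Mul(24, -36), 33) = Add(-864, 33) = -831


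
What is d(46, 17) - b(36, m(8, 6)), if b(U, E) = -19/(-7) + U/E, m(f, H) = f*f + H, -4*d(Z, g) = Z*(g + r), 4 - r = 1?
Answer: -8163/35 ≈ -233.23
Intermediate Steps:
r = 3 (r = 4 - 1*1 = 4 - 1 = 3)
d(Z, g) = -Z*(3 + g)/4 (d(Z, g) = -Z*(g + 3)/4 = -Z*(3 + g)/4)
m(f, H) = H + f² (m(f, H) = f² + H = H + f²)
b(U, E) = 19/7 + U/E (b(U, E) = -19*(-⅐) + U/E = 19/7 + U/E)
d(46, 17) - b(36, m(8, 6)) = -¼*46*(3 + 17) - (19/7 + 36/(6 + 8²)) = -¼*46*20 - (19/7 + 36/(6 + 64)) = -230 - (19/7 + 36/70) = -230 - (19/7 + 36*(1/70)) = -230 - (19/7 + 18/35) = -230 - 1*113/35 = -230 - 113/35 = -8163/35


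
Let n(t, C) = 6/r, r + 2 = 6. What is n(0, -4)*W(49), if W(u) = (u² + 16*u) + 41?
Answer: 4839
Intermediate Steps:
r = 4 (r = -2 + 6 = 4)
W(u) = 41 + u² + 16*u
n(t, C) = 3/2 (n(t, C) = 6/4 = 6*(¼) = 3/2)
n(0, -4)*W(49) = 3*(41 + 49² + 16*49)/2 = 3*(41 + 2401 + 784)/2 = (3/2)*3226 = 4839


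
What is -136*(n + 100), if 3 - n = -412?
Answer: -70040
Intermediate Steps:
n = 415 (n = 3 - 1*(-412) = 3 + 412 = 415)
-136*(n + 100) = -136*(415 + 100) = -136*515 = -70040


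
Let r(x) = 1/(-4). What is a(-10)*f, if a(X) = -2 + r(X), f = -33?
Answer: 297/4 ≈ 74.250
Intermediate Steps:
r(x) = -¼
a(X) = -9/4 (a(X) = -2 - ¼ = -9/4)
a(-10)*f = -9/4*(-33) = 297/4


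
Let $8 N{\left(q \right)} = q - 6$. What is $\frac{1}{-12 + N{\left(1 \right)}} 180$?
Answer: $- \frac{1440}{101} \approx -14.257$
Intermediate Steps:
$N{\left(q \right)} = - \frac{3}{4} + \frac{q}{8}$ ($N{\left(q \right)} = \frac{q - 6}{8} = \frac{-6 + q}{8} = - \frac{3}{4} + \frac{q}{8}$)
$\frac{1}{-12 + N{\left(1 \right)}} 180 = \frac{1}{-12 + \left(- \frac{3}{4} + \frac{1}{8} \cdot 1\right)} 180 = \frac{1}{-12 + \left(- \frac{3}{4} + \frac{1}{8}\right)} 180 = \frac{1}{-12 - \frac{5}{8}} \cdot 180 = \frac{1}{- \frac{101}{8}} \cdot 180 = \left(- \frac{8}{101}\right) 180 = - \frac{1440}{101}$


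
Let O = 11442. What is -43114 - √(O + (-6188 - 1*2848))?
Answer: -43114 - √2406 ≈ -43163.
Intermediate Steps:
-43114 - √(O + (-6188 - 1*2848)) = -43114 - √(11442 + (-6188 - 1*2848)) = -43114 - √(11442 + (-6188 - 2848)) = -43114 - √(11442 - 9036) = -43114 - √2406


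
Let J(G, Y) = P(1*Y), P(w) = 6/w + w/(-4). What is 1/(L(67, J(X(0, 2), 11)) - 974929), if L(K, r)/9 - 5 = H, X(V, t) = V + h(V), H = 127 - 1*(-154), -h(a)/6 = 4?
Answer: -1/972355 ≈ -1.0284e-6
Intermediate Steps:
h(a) = -24 (h(a) = -6*4 = -24)
P(w) = 6/w - w/4 (P(w) = 6/w + w*(-1/4) = 6/w - w/4)
H = 281 (H = 127 + 154 = 281)
X(V, t) = -24 + V (X(V, t) = V - 24 = -24 + V)
J(G, Y) = 6/Y - Y/4 (J(G, Y) = 6/((1*Y)) - Y/4 = 6/Y - Y/4)
L(K, r) = 2574 (L(K, r) = 45 + 9*281 = 45 + 2529 = 2574)
1/(L(67, J(X(0, 2), 11)) - 974929) = 1/(2574 - 974929) = 1/(-972355) = -1/972355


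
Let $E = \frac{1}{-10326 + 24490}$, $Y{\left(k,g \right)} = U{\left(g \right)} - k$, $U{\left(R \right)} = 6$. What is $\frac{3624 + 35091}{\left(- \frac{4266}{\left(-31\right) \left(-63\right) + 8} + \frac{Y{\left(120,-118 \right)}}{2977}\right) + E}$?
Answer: $- \frac{3201264878876220}{183041709607} \approx -17489.0$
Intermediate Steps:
$Y{\left(k,g \right)} = 6 - k$
$E = \frac{1}{14164} \approx 7.0601 \cdot 10^{-5}$
$\frac{3624 + 35091}{\left(- \frac{4266}{\left(-31\right) \left(-63\right) + 8} + \frac{Y{\left(120,-118 \right)}}{2977}\right) + E} = \frac{3624 + 35091}{\left(- \frac{4266}{\left(-31\right) \left(-63\right) + 8} + \frac{6 - 120}{2977}\right) + \frac{1}{14164}} = \frac{38715}{\left(- \frac{4266}{1953 + 8} + \left(6 - 120\right) \frac{1}{2977}\right) + \frac{1}{14164}} = \frac{38715}{\left(- \frac{4266}{1961} - \frac{114}{2977}\right) + \frac{1}{14164}} = \frac{38715}{- \frac{12923436}{5837897} + \frac{1}{14164}} = \frac{38715}{- \frac{183041709607}{82687973108}} = 38715 \left(- \frac{82687973108}{183041709607}\right) = - \frac{3201264878876220}{183041709607}$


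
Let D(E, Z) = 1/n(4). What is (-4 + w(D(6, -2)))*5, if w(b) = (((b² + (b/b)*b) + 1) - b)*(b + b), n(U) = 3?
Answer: -440/27 ≈ -16.296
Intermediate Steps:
D(E, Z) = ⅓ (D(E, Z) = 1/3 = ⅓)
w(b) = 2*b*(1 + b²) (w(b) = (((b² + 1*b) + 1) - b)*(2*b) = (((b² + b) + 1) - b)*(2*b) = (((b + b²) + 1) - b)*(2*b) = ((1 + b + b²) - b)*(2*b) = (1 + b²)*(2*b) = 2*b*(1 + b²))
(-4 + w(D(6, -2)))*5 = (-4 + 2*(⅓)*(1 + (⅓)²))*5 = (-4 + 2*(⅓)*(1 + ⅑))*5 = (-4 + 2*(⅓)*(10/9))*5 = (-4 + 20/27)*5 = -88/27*5 = -440/27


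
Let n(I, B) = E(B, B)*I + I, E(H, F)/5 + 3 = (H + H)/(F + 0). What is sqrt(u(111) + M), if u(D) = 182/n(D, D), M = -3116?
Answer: I*sqrt(153589146)/222 ≈ 55.825*I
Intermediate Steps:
E(H, F) = -15 + 10*H/F (E(H, F) = -15 + 5*((H + H)/(F + 0)) = -15 + 5*((2*H)/F) = -15 + 5*(2*H/F) = -15 + 10*H/F)
n(I, B) = -4*I (n(I, B) = (-15 + 10*B/B)*I + I = (-15 + 10)*I + I = -5*I + I = -4*I)
u(D) = -91/(2*D) (u(D) = 182/((-4*D)) = 182*(-1/(4*D)) = -91/(2*D))
sqrt(u(111) + M) = sqrt(-91/2/111 - 3116) = sqrt(-91/2*1/111 - 3116) = sqrt(-91/222 - 3116) = sqrt(-691843/222) = I*sqrt(153589146)/222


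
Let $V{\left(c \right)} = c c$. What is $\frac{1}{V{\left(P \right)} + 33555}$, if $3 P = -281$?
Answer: $\frac{9}{380956} \approx 2.3625 \cdot 10^{-5}$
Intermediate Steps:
$P = - \frac{281}{3}$ ($P = \frac{1}{3} \left(-281\right) = - \frac{281}{3} \approx -93.667$)
$V{\left(c \right)} = c^{2}$
$\frac{1}{V{\left(P \right)} + 33555} = \frac{1}{\left(- \frac{281}{3}\right)^{2} + 33555} = \frac{1}{\frac{78961}{9} + 33555} = \frac{1}{\frac{380956}{9}} = \frac{9}{380956}$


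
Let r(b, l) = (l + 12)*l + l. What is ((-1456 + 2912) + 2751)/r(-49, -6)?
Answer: -601/6 ≈ -100.17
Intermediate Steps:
r(b, l) = l + l*(12 + l) (r(b, l) = (12 + l)*l + l = l*(12 + l) + l = l + l*(12 + l))
((-1456 + 2912) + 2751)/r(-49, -6) = ((-1456 + 2912) + 2751)/((-6*(13 - 6))) = (1456 + 2751)/((-6*7)) = 4207/(-42) = 4207*(-1/42) = -601/6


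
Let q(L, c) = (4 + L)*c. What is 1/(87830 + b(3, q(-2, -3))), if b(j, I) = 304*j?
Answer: 1/88742 ≈ 1.1269e-5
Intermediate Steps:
q(L, c) = c*(4 + L)
1/(87830 + b(3, q(-2, -3))) = 1/(87830 + 304*3) = 1/(87830 + 912) = 1/88742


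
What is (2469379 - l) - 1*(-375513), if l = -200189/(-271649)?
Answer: 772811866719/271649 ≈ 2.8449e+6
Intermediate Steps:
l = 200189/271649 (l = -200189*(-1/271649) = 200189/271649 ≈ 0.73694)
(2469379 - l) - 1*(-375513) = (2469379 - 1*200189/271649) - 1*(-375513) = (2469379 - 200189/271649) + 375513 = 670804135782/271649 + 375513 = 772811866719/271649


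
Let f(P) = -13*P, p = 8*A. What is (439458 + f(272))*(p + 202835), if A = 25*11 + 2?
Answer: 89386242022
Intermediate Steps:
A = 277 (A = 275 + 2 = 277)
p = 2216 (p = 8*277 = 2216)
(439458 + f(272))*(p + 202835) = (439458 - 13*272)*(2216 + 202835) = (439458 - 3536)*205051 = 435922*205051 = 89386242022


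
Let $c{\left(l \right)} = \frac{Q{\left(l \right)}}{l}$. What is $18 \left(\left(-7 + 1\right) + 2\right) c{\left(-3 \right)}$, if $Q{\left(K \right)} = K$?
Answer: $-72$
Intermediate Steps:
$c{\left(l \right)} = 1$ ($c{\left(l \right)} = \frac{l}{l} = 1$)
$18 \left(\left(-7 + 1\right) + 2\right) c{\left(-3 \right)} = 18 \left(\left(-7 + 1\right) + 2\right) 1 = 18 \left(-6 + 2\right) 1 = 18 \left(-4\right) 1 = \left(-72\right) 1 = -72$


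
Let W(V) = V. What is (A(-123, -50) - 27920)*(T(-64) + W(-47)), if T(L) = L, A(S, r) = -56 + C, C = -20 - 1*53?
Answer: 3113439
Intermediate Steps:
C = -73 (C = -20 - 53 = -73)
A(S, r) = -129 (A(S, r) = -56 - 73 = -129)
(A(-123, -50) - 27920)*(T(-64) + W(-47)) = (-129 - 27920)*(-64 - 47) = -28049*(-111) = 3113439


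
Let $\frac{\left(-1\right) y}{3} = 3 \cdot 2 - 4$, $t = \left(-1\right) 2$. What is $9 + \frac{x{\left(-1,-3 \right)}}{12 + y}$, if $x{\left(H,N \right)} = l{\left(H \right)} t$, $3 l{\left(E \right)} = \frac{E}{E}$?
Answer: $\frac{80}{9} \approx 8.8889$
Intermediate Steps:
$t = -2$
$l{\left(E \right)} = \frac{1}{3}$ ($l{\left(E \right)} = \frac{E \frac{1}{E}}{3} = \frac{1}{3} \cdot 1 = \frac{1}{3}$)
$y = -6$ ($y = - 3 \left(3 \cdot 2 - 4\right) = - 3 \left(6 - 4\right) = \left(-3\right) 2 = -6$)
$x{\left(H,N \right)} = - \frac{2}{3}$ ($x{\left(H,N \right)} = \frac{1}{3} \left(-2\right) = - \frac{2}{3}$)
$9 + \frac{x{\left(-1,-3 \right)}}{12 + y} = 9 - \frac{2}{3 \left(12 - 6\right)} = 9 - \frac{2}{3 \cdot 6} = 9 - \frac{1}{9} = \frac{80}{9}$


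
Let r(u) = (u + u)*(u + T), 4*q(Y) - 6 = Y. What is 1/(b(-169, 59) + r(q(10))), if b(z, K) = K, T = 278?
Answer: 1/2315 ≈ 0.00043197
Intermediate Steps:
q(Y) = 3/2 + Y/4
r(u) = 2*u*(278 + u) (r(u) = (u + u)*(u + 278) = (2*u)*(278 + u) = 2*u*(278 + u))
1/(b(-169, 59) + r(q(10))) = 1/(59 + 2*(3/2 + (¼)*10)*(278 + (3/2 + (¼)*10))) = 1/(59 + 2*(3/2 + 5/2)*(278 + (3/2 + 5/2))) = 1/(59 + 2*4*(278 + 4)) = 1/(59 + 2*4*282) = 1/(59 + 2256) = 1/2315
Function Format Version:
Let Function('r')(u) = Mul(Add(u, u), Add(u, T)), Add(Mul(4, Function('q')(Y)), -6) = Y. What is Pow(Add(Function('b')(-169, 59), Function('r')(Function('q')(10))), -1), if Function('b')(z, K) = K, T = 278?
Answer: Rational(1, 2315) ≈ 0.00043197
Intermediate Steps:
Function('q')(Y) = Add(Rational(3, 2), Mul(Rational(1, 4), Y))
Function('r')(u) = Mul(2, u, Add(278, u)) (Function('r')(u) = Mul(Add(u, u), Add(u, 278)) = Mul(Mul(2, u), Add(278, u)) = Mul(2, u, Add(278, u)))
Pow(Add(Function('b')(-169, 59), Function('r')(Function('q')(10))), -1) = Pow(Add(59, Mul(2, Add(Rational(3, 2), Mul(Rational(1, 4), 10)), Add(278, Add(Rational(3, 2), Mul(Rational(1, 4), 10))))), -1) = Pow(Add(59, Mul(2, Add(Rational(3, 2), Rational(5, 2)), Add(278, Add(Rational(3, 2), Rational(5, 2))))), -1) = Pow(Add(59, Mul(2, 4, Add(278, 4))), -1) = Pow(Add(59, Mul(2, 4, 282)), -1) = Pow(Add(59, 2256), -1) = Pow(2315, -1) = Rational(1, 2315)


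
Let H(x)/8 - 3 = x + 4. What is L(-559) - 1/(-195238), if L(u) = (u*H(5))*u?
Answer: 5856783885889/195238 ≈ 2.9998e+7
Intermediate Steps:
H(x) = 56 + 8*x (H(x) = 24 + 8*(x + 4) = 24 + 8*(4 + x) = 24 + (32 + 8*x) = 56 + 8*x)
L(u) = 96*u² (L(u) = (u*(56 + 8*5))*u = (u*(56 + 40))*u = (u*96)*u = (96*u)*u = 96*u²)
L(-559) - 1/(-195238) = 96*(-559)² - 1/(-195238) = 96*312481 - 1*(-1/195238) = 29998176 + 1/195238 = 5856783885889/195238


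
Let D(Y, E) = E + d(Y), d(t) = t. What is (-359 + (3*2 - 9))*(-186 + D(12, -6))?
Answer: 65160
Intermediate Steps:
D(Y, E) = E + Y
(-359 + (3*2 - 9))*(-186 + D(12, -6)) = (-359 + (3*2 - 9))*(-186 + (-6 + 12)) = (-359 + (6 - 9))*(-186 + 6) = (-359 - 3)*(-180) = -362*(-180) = 65160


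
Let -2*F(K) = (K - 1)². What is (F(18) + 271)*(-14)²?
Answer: 24794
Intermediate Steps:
F(K) = -(-1 + K)²/2 (F(K) = -(K - 1)²/2 = -(-1 + K)²/2)
(F(18) + 271)*(-14)² = (-(-1 + 18)²/2 + 271)*(-14)² = (-½*17² + 271)*196 = (-½*289 + 271)*196 = (-289/2 + 271)*196 = (253/2)*196 = 24794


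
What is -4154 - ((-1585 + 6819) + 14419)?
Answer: -23807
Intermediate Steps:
-4154 - ((-1585 + 6819) + 14419) = -4154 - (5234 + 14419) = -4154 - 1*19653 = -4154 - 19653 = -23807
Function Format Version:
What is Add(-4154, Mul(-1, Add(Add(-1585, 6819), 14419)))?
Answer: -23807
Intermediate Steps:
Add(-4154, Mul(-1, Add(Add(-1585, 6819), 14419))) = Add(-4154, Mul(-1, Add(5234, 14419))) = Add(-4154, Mul(-1, 19653)) = Add(-4154, -19653) = -23807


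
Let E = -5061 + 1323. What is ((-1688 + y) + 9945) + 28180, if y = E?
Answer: 32699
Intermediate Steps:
E = -3738
y = -3738
((-1688 + y) + 9945) + 28180 = ((-1688 - 3738) + 9945) + 28180 = (-5426 + 9945) + 28180 = 4519 + 28180 = 32699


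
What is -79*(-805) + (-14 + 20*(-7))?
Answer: 63441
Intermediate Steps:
-79*(-805) + (-14 + 20*(-7)) = 63595 + (-14 - 140) = 63595 - 154 = 63441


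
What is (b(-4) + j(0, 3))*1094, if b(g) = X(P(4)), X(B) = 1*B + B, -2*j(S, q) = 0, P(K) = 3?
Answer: 6564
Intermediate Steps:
j(S, q) = 0 (j(S, q) = -½*0 = 0)
X(B) = 2*B (X(B) = B + B = 2*B)
b(g) = 6 (b(g) = 2*3 = 6)
(b(-4) + j(0, 3))*1094 = (6 + 0)*1094 = 6*1094 = 6564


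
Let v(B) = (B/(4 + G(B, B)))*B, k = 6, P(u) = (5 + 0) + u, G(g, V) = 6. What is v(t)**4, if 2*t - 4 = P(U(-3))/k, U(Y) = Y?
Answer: 815730721/16796160000 ≈ 0.048567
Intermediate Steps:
P(u) = 5 + u
t = 13/6 (t = 2 + ((5 - 3)/6)/2 = 2 + (2*(1/6))/2 = 2 + (1/2)*(1/3) = 2 + 1/6 = 13/6 ≈ 2.1667)
v(B) = B**2/10 (v(B) = (B/(4 + 6))*B = (B/10)*B = B**2/10)
v(t)**4 = ((13/6)**2/10)**4 = ((1/10)*(169/36))**4 = (169/360)**4 = 815730721/16796160000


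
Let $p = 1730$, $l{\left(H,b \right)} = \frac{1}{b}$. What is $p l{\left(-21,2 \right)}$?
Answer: $865$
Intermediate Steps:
$p l{\left(-21,2 \right)} = \frac{1730}{2} = 1730 \cdot \frac{1}{2} = 865$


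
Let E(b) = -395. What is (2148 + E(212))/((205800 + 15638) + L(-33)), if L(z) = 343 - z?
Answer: 1753/221814 ≈ 0.0079030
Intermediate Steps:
(2148 + E(212))/((205800 + 15638) + L(-33)) = (2148 - 395)/((205800 + 15638) + (343 - 1*(-33))) = 1753/(221438 + (343 + 33)) = 1753/(221438 + 376) = 1753/221814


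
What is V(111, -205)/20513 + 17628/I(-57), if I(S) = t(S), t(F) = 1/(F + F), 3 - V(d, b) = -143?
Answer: -564695350/281 ≈ -2.0096e+6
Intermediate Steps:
V(d, b) = 146 (V(d, b) = 3 - 1*(-143) = 3 + 143 = 146)
t(F) = 1/(2*F)
I(S) = 1/(2*S)
V(111, -205)/20513 + 17628/I(-57) = 146/20513 + 17628/(((½)/(-57))) = 146*(1/20513) + 17628/(((½)*(-1/57))) = 2/281 + 17628/(-1/114) = 2/281 + 17628*(-114) = 2/281 - 2009592 = -564695350/281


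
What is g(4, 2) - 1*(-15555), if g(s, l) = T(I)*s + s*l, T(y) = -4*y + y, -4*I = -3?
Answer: 15554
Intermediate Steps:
I = 3/4 (I = -1/4*(-3) = 3/4 ≈ 0.75000)
T(y) = -3*y
g(s, l) = -9*s/4 + l*s (g(s, l) = (-3*3/4)*s + s*l = -9*s/4 + l*s)
g(4, 2) - 1*(-15555) = (1/4)*4*(-9 + 4*2) - 1*(-15555) = (1/4)*4*(-9 + 8) + 15555 = (1/4)*4*(-1) + 15555 = -1 + 15555 = 15554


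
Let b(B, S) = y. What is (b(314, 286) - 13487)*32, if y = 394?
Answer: -418976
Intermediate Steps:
b(B, S) = 394
(b(314, 286) - 13487)*32 = (394 - 13487)*32 = -13093*32 = -418976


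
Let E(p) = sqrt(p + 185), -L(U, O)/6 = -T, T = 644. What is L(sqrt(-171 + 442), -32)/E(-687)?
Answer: -1932*I*sqrt(502)/251 ≈ -172.46*I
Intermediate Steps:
L(U, O) = 3864 (L(U, O) = -(-6)*644 = -6*(-644) = 3864)
E(p) = sqrt(185 + p)
L(sqrt(-171 + 442), -32)/E(-687) = 3864/(sqrt(185 - 687)) = 3864/(sqrt(-502)) = 3864/((I*sqrt(502))) = 3864*(-I*sqrt(502)/502) = -1932*I*sqrt(502)/251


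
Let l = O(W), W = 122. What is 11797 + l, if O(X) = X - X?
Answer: 11797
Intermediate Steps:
O(X) = 0
l = 0
11797 + l = 11797 + 0 = 11797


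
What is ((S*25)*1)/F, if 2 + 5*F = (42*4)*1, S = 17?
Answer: 2125/166 ≈ 12.801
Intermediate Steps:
F = 166/5 (F = -2/5 + ((42*4)*1)/5 = -2/5 + (168*1)/5 = -2/5 + (1/5)*168 = -2/5 + 168/5 = 166/5 ≈ 33.200)
((S*25)*1)/F = ((17*25)*1)/(166/5) = (425*1)*(5/166) = 425*(5/166) = 2125/166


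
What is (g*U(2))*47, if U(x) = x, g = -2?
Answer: -188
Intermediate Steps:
(g*U(2))*47 = -2*2*47 = -4*47 = -188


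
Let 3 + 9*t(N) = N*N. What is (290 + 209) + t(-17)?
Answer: 4777/9 ≈ 530.78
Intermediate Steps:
t(N) = -⅓ + N²/9 (t(N) = -⅓ + (N*N)/9 = -⅓ + N²/9)
(290 + 209) + t(-17) = (290 + 209) + (-⅓ + (⅑)*(-17)²) = 499 + (-⅓ + (⅑)*289) = 499 + (-⅓ + 289/9) = 499 + 286/9 = 4777/9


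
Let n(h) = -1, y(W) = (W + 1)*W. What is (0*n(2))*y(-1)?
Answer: 0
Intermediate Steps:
y(W) = W*(1 + W) (y(W) = (1 + W)*W = W*(1 + W))
(0*n(2))*y(-1) = (0*(-1))*(-(1 - 1)) = 0*(-1*0) = 0*0 = 0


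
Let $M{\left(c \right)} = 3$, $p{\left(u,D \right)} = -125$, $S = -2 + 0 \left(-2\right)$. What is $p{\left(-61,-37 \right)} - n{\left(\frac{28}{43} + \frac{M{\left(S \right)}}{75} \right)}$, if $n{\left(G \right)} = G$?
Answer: $- \frac{135118}{1075} \approx -125.69$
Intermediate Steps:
$S = -2$ ($S = -2 + 0 = -2$)
$p{\left(-61,-37 \right)} - n{\left(\frac{28}{43} + \frac{M{\left(S \right)}}{75} \right)} = -125 - \left(\frac{28}{43} + \frac{3}{75}\right) = -125 - \left(28 \cdot \frac{1}{43} + 3 \cdot \frac{1}{75}\right) = -125 - \left(\frac{28}{43} + \frac{1}{25}\right) = -125 - \frac{743}{1075} = - \frac{135118}{1075}$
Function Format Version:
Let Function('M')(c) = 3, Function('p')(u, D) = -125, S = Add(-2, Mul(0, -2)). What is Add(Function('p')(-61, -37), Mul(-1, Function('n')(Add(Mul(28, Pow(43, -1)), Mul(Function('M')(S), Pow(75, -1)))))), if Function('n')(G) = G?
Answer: Rational(-135118, 1075) ≈ -125.69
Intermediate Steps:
S = -2 (S = Add(-2, 0) = -2)
Add(Function('p')(-61, -37), Mul(-1, Function('n')(Add(Mul(28, Pow(43, -1)), Mul(Function('M')(S), Pow(75, -1)))))) = Add(-125, Mul(-1, Add(Mul(28, Pow(43, -1)), Mul(3, Pow(75, -1))))) = Add(-125, Mul(-1, Add(Mul(28, Rational(1, 43)), Mul(3, Rational(1, 75))))) = Add(-125, Mul(-1, Add(Rational(28, 43), Rational(1, 25)))) = Add(-125, Mul(-1, Rational(743, 1075))) = Add(-125, Rational(-743, 1075)) = Rational(-135118, 1075)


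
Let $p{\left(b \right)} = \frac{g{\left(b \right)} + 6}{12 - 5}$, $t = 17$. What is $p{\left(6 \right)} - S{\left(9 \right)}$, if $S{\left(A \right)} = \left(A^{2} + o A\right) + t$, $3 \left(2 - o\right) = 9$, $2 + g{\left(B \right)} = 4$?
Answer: $- \frac{615}{7} \approx -87.857$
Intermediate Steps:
$g{\left(B \right)} = 2$ ($g{\left(B \right)} = -2 + 4 = 2$)
$o = -1$ ($o = 2 - 3 = -1$)
$S{\left(A \right)} = 17 + A^{2} - A$ ($S{\left(A \right)} = \left(A^{2} - A\right) + 17 = 17 + A^{2} - A$)
$p{\left(b \right)} = \frac{8}{7}$ ($p{\left(b \right)} = \frac{2 + 6}{12 - 5} = \frac{8}{7}$)
$p{\left(6 \right)} - S{\left(9 \right)} = \frac{8}{7} - \left(17 + 9^{2} - 9\right) = \frac{8}{7} - \left(17 + 81 - 9\right) = \frac{8}{7} - 89 = - \frac{615}{7}$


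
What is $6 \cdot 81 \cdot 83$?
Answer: $40338$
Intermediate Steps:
$6 \cdot 81 \cdot 83 = 486 \cdot 83 = 40338$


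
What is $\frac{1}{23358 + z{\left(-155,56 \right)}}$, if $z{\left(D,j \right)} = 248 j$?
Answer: $\frac{1}{37246} \approx 2.6849 \cdot 10^{-5}$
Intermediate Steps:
$\frac{1}{23358 + z{\left(-155,56 \right)}} = \frac{1}{23358 + 248 \cdot 56} = \frac{1}{23358 + 13888} = \frac{1}{37246}$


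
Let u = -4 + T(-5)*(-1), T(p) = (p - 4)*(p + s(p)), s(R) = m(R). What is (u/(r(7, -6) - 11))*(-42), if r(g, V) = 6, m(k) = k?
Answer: -3948/5 ≈ -789.60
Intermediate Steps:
s(R) = R
T(p) = 2*p*(-4 + p) (T(p) = (p - 4)*(p + p) = (-4 + p)*(2*p) = 2*p*(-4 + p))
u = -94 (u = -4 + (2*(-5)*(-4 - 5))*(-1) = -4 + (2*(-5)*(-9))*(-1) = -4 + 90*(-1) = -4 - 90 = -94)
(u/(r(7, -6) - 11))*(-42) = (-94/(6 - 11))*(-42) = (-94/(-5))*(-42) = -⅕*(-94)*(-42) = (94/5)*(-42) = -3948/5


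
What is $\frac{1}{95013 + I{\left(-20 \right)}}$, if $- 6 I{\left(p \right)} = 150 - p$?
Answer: $\frac{3}{284954} \approx 1.0528 \cdot 10^{-5}$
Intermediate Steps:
$I{\left(p \right)} = -25 + \frac{p}{6}$ ($I{\left(p \right)} = - \frac{150 - p}{6} = -25 + \frac{p}{6}$)
$\frac{1}{95013 + I{\left(-20 \right)}} = \frac{1}{95013 + \left(-25 + \frac{1}{6} \left(-20\right)\right)} = \frac{1}{95013 - \frac{85}{3}} = \frac{1}{\frac{284954}{3}} = \frac{3}{284954}$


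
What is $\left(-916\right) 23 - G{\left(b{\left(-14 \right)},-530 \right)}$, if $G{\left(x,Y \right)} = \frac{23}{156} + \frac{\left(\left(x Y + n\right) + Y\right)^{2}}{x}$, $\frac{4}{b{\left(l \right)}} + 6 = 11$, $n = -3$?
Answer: $- \frac{90938593}{78} \approx -1.1659 \cdot 10^{6}$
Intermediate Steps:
$b{\left(l \right)} = \frac{4}{5}$ ($b{\left(l \right)} = \frac{4}{-6 + 11} = \frac{4}{5}$)
$G{\left(x,Y \right)} = \frac{23}{156} + \frac{\left(-3 + Y + Y x\right)^{2}}{x}$ ($G{\left(x,Y \right)} = \frac{23}{156} + \frac{\left(\left(x Y - 3\right) + Y\right)^{2}}{x} = 23 \cdot \frac{1}{156} + \frac{\left(\left(Y x - 3\right) + Y\right)^{2}}{x} = \frac{23}{156} + \frac{\left(\left(-3 + Y x\right) + Y\right)^{2}}{x} = \frac{23}{156} + \frac{\left(-3 + Y + Y x\right)^{2}}{x}$)
$\left(-916\right) 23 - G{\left(b{\left(-14 \right)},-530 \right)} = \left(-916\right) 23 - \left(\frac{23}{156} + \frac{\left(-3 - 530 - 424\right)^{2}}{\frac{4}{5}}\right) = -21068 - \left(\frac{23}{156} + \frac{5 \left(-3 - 530 - 424\right)^{2}}{4}\right) = -21068 - \left(\frac{23}{156} + \frac{5 \left(-957\right)^{2}}{4}\right) = -21068 - \left(\frac{23}{156} + \frac{5}{4} \cdot 915849\right) = -21068 - \left(\frac{23}{156} + \frac{4579245}{4}\right) = -21068 - \frac{89295289}{78} = - \frac{90938593}{78}$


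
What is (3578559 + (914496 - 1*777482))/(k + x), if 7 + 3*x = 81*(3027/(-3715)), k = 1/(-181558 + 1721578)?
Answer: -1417162717158260/9280913171 ≈ -1.5270e+5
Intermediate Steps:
k = 1/1540020 ≈ 6.4934e-7
x = -271192/11145 (x = -7/3 + (81*(3027/(-3715)))/3 = -7/3 + (81*(3027*(-1/3715)))/3 = -7/3 + (81*(-3027/3715))/3 = -7/3 + (1/3)*(-245187/3715) = -7/3 - 81729/3715 = -271192/11145 ≈ -24.333)
(3578559 + (914496 - 1*777482))/(k + x) = (3578559 + (914496 - 1*777482))/(1/1540020 - 271192/11145) = (3578559 + (914496 - 777482))/(-9280913171/381411620) = (3578559 + 137014)*(-381411620/9280913171) = 3715573*(-381411620/9280913171) = -1417162717158260/9280913171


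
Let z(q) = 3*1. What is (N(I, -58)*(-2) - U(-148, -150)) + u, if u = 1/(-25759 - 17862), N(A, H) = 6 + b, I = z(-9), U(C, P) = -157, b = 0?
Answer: 6325044/43621 ≈ 145.00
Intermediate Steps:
z(q) = 3
I = 3
N(A, H) = 6 (N(A, H) = 6 + 0 = 6)
u = -1/43621 (u = 1/(-43621) = -1/43621 ≈ -2.2925e-5)
(N(I, -58)*(-2) - U(-148, -150)) + u = (6*(-2) - 1*(-157)) - 1/43621 = (-12 + 157) - 1/43621 = 145 - 1/43621 = 6325044/43621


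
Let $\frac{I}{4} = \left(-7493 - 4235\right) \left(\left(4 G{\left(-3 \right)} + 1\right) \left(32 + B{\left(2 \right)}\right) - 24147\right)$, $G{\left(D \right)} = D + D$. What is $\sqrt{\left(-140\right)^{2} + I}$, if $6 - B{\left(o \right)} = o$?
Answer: $20 \sqrt{2929117} \approx 34229.0$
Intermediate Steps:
$B{\left(o \right)} = 6 - o$
$G{\left(D \right)} = 2 D$
$I = 1171627200$ ($I = 4 \left(-7493 - 4235\right) \left(\left(4 \cdot 2 \left(-3\right) + 1\right) \left(32 + \left(6 - 2\right)\right) - 24147\right) = 4 \left(- 11728 \left(\left(4 \left(-6\right) + 1\right) \left(32 + \left(6 - 2\right)\right) - 24147\right)\right) = 4 \left(- 11728 \left(\left(-24 + 1\right) \left(32 + 4\right) - 24147\right)\right) = 4 \left(- 11728 \left(\left(-23\right) 36 - 24147\right)\right) = 4 \left(- 11728 \left(-828 - 24147\right)\right) = 4 \left(\left(-11728\right) \left(-24975\right)\right) = 4 \cdot 292906800 = 1171627200$)
$\sqrt{\left(-140\right)^{2} + I} = \sqrt{\left(-140\right)^{2} + 1171627200} = \sqrt{19600 + 1171627200} = \sqrt{1171646800} = 20 \sqrt{2929117}$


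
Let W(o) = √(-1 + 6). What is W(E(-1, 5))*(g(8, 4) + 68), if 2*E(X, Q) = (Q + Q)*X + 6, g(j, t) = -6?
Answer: 62*√5 ≈ 138.64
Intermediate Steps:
E(X, Q) = 3 + Q*X (E(X, Q) = ((Q + Q)*X + 6)/2 = ((2*Q)*X + 6)/2 = (2*Q*X + 6)/2 = (6 + 2*Q*X)/2 = 3 + Q*X)
W(o) = √5
W(E(-1, 5))*(g(8, 4) + 68) = √5*(-6 + 68) = √5*62 = 62*√5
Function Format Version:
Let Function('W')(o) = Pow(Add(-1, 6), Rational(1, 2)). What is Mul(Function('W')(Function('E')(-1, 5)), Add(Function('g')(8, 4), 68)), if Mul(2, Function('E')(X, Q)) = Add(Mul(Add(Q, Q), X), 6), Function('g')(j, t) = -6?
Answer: Mul(62, Pow(5, Rational(1, 2))) ≈ 138.64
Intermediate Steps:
Function('E')(X, Q) = Add(3, Mul(Q, X)) (Function('E')(X, Q) = Mul(Rational(1, 2), Add(Mul(Add(Q, Q), X), 6)) = Mul(Rational(1, 2), Add(Mul(Mul(2, Q), X), 6)) = Mul(Rational(1, 2), Add(Mul(2, Q, X), 6)) = Mul(Rational(1, 2), Add(6, Mul(2, Q, X))) = Add(3, Mul(Q, X)))
Function('W')(o) = Pow(5, Rational(1, 2))
Mul(Function('W')(Function('E')(-1, 5)), Add(Function('g')(8, 4), 68)) = Mul(Pow(5, Rational(1, 2)), Add(-6, 68)) = Mul(Pow(5, Rational(1, 2)), 62) = Mul(62, Pow(5, Rational(1, 2)))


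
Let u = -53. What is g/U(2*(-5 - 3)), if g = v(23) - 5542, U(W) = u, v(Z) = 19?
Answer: 5523/53 ≈ 104.21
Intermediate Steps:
U(W) = -53
g = -5523 (g = 19 - 5542 = -5523)
g/U(2*(-5 - 3)) = -5523/(-53) = -5523*(-1/53) = 5523/53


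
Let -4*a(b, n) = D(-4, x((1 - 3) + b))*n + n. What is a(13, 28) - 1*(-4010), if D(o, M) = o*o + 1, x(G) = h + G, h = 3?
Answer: 3884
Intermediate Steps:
x(G) = 3 + G
D(o, M) = 1 + o² (D(o, M) = o² + 1 = 1 + o²)
a(b, n) = -9*n/2 (a(b, n) = -((1 + (-4)²)*n + n)/4 = -((1 + 16)*n + n)/4 = -(17*n + n)/4 = -9*n/2)
a(13, 28) - 1*(-4010) = -9/2*28 - 1*(-4010) = -126 + 4010 = 3884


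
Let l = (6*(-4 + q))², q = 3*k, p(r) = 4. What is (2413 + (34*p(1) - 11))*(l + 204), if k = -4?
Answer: 23907960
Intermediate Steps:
q = -12 (q = 3*(-4) = -12)
l = 9216 (l = (6*(-4 - 12))² = (6*(-16))² = (-96)² = 9216)
(2413 + (34*p(1) - 11))*(l + 204) = (2413 + (34*4 - 11))*(9216 + 204) = (2413 + (136 - 11))*9420 = (2413 + 125)*9420 = 2538*9420 = 23907960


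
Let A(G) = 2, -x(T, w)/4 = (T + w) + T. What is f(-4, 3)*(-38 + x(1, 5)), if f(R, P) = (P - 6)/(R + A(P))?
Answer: -99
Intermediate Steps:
x(T, w) = -8*T - 4*w (x(T, w) = -4*((T + w) + T) = -4*(w + 2*T) = -8*T - 4*w)
f(R, P) = (-6 + P)/(2 + R) (f(R, P) = (P - 6)/(R + 2) = (-6 + P)/(2 + R))
f(-4, 3)*(-38 + x(1, 5)) = ((-6 + 3)/(2 - 4))*(-38 + (-8*1 - 4*5)) = (-3/(-2))*(-38 + (-8 - 20)) = (-½*(-3))*(-38 - 28) = (3/2)*(-66) = -99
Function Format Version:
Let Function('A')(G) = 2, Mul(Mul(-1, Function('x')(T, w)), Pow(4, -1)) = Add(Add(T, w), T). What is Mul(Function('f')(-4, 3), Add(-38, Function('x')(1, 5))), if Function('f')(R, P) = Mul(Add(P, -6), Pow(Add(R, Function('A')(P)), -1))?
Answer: -99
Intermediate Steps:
Function('x')(T, w) = Add(Mul(-8, T), Mul(-4, w)) (Function('x')(T, w) = Mul(-4, Add(Add(T, w), T)) = Mul(-4, Add(w, Mul(2, T))) = Add(Mul(-8, T), Mul(-4, w)))
Function('f')(R, P) = Mul(Pow(Add(2, R), -1), Add(-6, P)) (Function('f')(R, P) = Mul(Add(P, -6), Pow(Add(R, 2), -1)) = Mul(Add(-6, P), Pow(Add(2, R), -1)) = Mul(Pow(Add(2, R), -1), Add(-6, P)))
Mul(Function('f')(-4, 3), Add(-38, Function('x')(1, 5))) = Mul(Mul(Pow(Add(2, -4), -1), Add(-6, 3)), Add(-38, Add(Mul(-8, 1), Mul(-4, 5)))) = Mul(Mul(Pow(-2, -1), -3), Add(-38, Add(-8, -20))) = Mul(Mul(Rational(-1, 2), -3), Add(-38, -28)) = Mul(Rational(3, 2), -66) = -99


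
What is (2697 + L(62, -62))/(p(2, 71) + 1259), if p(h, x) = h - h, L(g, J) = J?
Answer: 2635/1259 ≈ 2.0929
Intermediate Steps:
p(h, x) = 0
(2697 + L(62, -62))/(p(2, 71) + 1259) = (2697 - 62)/(0 + 1259) = 2635/1259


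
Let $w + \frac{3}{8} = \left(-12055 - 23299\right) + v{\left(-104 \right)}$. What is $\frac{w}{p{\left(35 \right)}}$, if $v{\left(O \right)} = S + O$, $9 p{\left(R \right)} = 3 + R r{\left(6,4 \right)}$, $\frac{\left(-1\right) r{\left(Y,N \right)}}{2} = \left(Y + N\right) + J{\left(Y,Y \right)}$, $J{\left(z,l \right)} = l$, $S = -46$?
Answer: $\frac{2556315}{8936} \approx 286.07$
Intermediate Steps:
$r{\left(Y,N \right)} = - 4 Y - 2 N$ ($r{\left(Y,N \right)} = - 2 \left(\left(Y + N\right) + Y\right) = - 2 \left(\left(N + Y\right) + Y\right) = - 2 \left(N + 2 Y\right) = - 4 Y - 2 N$)
$p{\left(R \right)} = \frac{1}{3} - \frac{32 R}{9}$ ($p{\left(R \right)} = \frac{3 + R \left(\left(-4\right) 6 - 8\right)}{9} = \frac{3 + R \left(-24 - 8\right)}{9} = \frac{3 + R \left(-32\right)}{9} = \frac{3 - 32 R}{9} = \frac{1}{3} - \frac{32 R}{9}$)
$v{\left(O \right)} = -46 + O$
$w = - \frac{284035}{8}$ ($w = - \frac{3}{8} - 35504 = - \frac{284035}{8} \approx -35504.0$)
$\frac{w}{p{\left(35 \right)}} = - \frac{284035}{8 \left(\frac{1}{3} - \frac{1120}{9}\right)} = - \frac{284035}{8 \left(- \frac{1117}{9}\right)} = \left(- \frac{284035}{8}\right) \left(- \frac{9}{1117}\right) = \frac{2556315}{8936}$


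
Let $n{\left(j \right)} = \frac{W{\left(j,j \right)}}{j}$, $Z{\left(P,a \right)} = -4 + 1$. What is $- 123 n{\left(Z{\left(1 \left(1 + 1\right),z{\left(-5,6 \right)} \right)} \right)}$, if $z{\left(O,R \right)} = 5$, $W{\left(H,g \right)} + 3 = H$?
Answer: $-246$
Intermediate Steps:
$W{\left(H,g \right)} = -3 + H$
$Z{\left(P,a \right)} = -3$
$n{\left(j \right)} = \frac{-3 + j}{j}$
$- 123 n{\left(Z{\left(1 \left(1 + 1\right),z{\left(-5,6 \right)} \right)} \right)} = - 123 \frac{-3 - 3}{-3} = - 123 \left(\left(- \frac{1}{3}\right) \left(-6\right)\right) = \left(-123\right) 2 = -246$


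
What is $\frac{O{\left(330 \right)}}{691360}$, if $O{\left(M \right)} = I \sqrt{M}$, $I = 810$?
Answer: $\frac{81 \sqrt{330}}{69136} \approx 0.021283$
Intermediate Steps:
$O{\left(M \right)} = 810 \sqrt{M}$
$\frac{O{\left(330 \right)}}{691360} = \frac{810 \sqrt{330}}{691360} = 810 \sqrt{330} \cdot \frac{1}{691360} = \frac{81 \sqrt{330}}{69136}$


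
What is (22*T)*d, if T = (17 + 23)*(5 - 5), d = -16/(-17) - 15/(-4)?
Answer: 0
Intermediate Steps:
d = 319/68 (d = -16*(-1/17) - 15*(-1/4) = 16/17 + 15/4 = 319/68 ≈ 4.6912)
T = 0 (T = 40*0 = 0)
(22*T)*d = (22*0)*(319/68) = 0*(319/68) = 0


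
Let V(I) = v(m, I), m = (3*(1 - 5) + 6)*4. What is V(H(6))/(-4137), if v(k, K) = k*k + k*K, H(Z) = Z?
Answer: -144/1379 ≈ -0.10442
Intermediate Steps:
m = -24 (m = (3*(-4) + 6)*4 = (-12 + 6)*4 = -6*4 = -24)
v(k, K) = k² + K*k
V(I) = 576 - 24*I (V(I) = -24*(I - 24) = -24*(-24 + I) = 576 - 24*I)
V(H(6))/(-4137) = (576 - 24*6)/(-4137) = (576 - 144)*(-1/4137) = 432*(-1/4137) = -144/1379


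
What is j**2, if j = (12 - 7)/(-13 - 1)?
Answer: 25/196 ≈ 0.12755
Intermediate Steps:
j = -5/14 (j = 5/(-14) = 5*(-1/14) = -5/14 ≈ -0.35714)
j**2 = (-5/14)**2 = 25/196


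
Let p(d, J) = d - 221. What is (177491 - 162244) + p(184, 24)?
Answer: 15210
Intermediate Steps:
p(d, J) = -221 + d
(177491 - 162244) + p(184, 24) = (177491 - 162244) + (-221 + 184) = 15247 - 37 = 15210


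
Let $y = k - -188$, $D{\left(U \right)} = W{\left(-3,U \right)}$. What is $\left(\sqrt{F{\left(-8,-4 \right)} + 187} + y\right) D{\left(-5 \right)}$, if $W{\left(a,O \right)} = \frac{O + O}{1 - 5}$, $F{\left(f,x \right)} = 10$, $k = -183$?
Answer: $\frac{25}{2} + \frac{5 \sqrt{197}}{2} \approx 47.589$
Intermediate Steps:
$W{\left(a,O \right)} = - \frac{O}{2}$ ($W{\left(a,O \right)} = \frac{2 O}{-4} = 2 O \left(- \frac{1}{4}\right) = - \frac{O}{2}$)
$D{\left(U \right)} = - \frac{U}{2}$
$y = 5$ ($y = -183 - -188 = -183 + 188 = 5$)
$\left(\sqrt{F{\left(-8,-4 \right)} + 187} + y\right) D{\left(-5 \right)} = \left(\sqrt{10 + 187} + 5\right) \left(\left(- \frac{1}{2}\right) \left(-5\right)\right) = \left(\sqrt{197} + 5\right) \frac{5}{2} = \left(5 + \sqrt{197}\right) \frac{5}{2} = \frac{25}{2} + \frac{5 \sqrt{197}}{2}$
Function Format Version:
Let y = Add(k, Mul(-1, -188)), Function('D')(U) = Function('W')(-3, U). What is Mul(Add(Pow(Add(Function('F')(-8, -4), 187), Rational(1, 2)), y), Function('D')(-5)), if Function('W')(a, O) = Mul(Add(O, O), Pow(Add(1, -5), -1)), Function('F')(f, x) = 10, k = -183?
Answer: Add(Rational(25, 2), Mul(Rational(5, 2), Pow(197, Rational(1, 2)))) ≈ 47.589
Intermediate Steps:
Function('W')(a, O) = Mul(Rational(-1, 2), O) (Function('W')(a, O) = Mul(Mul(2, O), Pow(-4, -1)) = Mul(Mul(2, O), Rational(-1, 4)) = Mul(Rational(-1, 2), O))
Function('D')(U) = Mul(Rational(-1, 2), U)
y = 5 (y = Add(-183, Mul(-1, -188)) = Add(-183, 188) = 5)
Mul(Add(Pow(Add(Function('F')(-8, -4), 187), Rational(1, 2)), y), Function('D')(-5)) = Mul(Add(Pow(Add(10, 187), Rational(1, 2)), 5), Mul(Rational(-1, 2), -5)) = Mul(Add(Pow(197, Rational(1, 2)), 5), Rational(5, 2)) = Mul(Add(5, Pow(197, Rational(1, 2))), Rational(5, 2)) = Add(Rational(25, 2), Mul(Rational(5, 2), Pow(197, Rational(1, 2))))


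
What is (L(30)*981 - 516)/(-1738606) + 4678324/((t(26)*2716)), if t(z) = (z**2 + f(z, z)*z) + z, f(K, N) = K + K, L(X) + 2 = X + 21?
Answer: 70254285421/86599095557 ≈ 0.81126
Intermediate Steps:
L(X) = 19 + X (L(X) = -2 + (X + 21) = -2 + (21 + X) = 19 + X)
f(K, N) = 2*K
t(z) = z + 3*z**2 (t(z) = (z**2 + (2*z)*z) + z = (z**2 + 2*z**2) + z = 3*z**2 + z = z + 3*z**2)
(L(30)*981 - 516)/(-1738606) + 4678324/((t(26)*2716)) = ((19 + 30)*981 - 516)/(-1738606) + 4678324/(((26*(1 + 3*26))*2716)) = (49*981 - 516)*(-1/1738606) + 4678324/(((26*(1 + 78))*2716)) = (48069 - 516)*(-1/1738606) + 4678324/(((26*79)*2716)) = 47553*(-1/1738606) + 4678324/((2054*2716)) = -47553/1738606 + 4678324/5578664 = -47553/1738606 + 4678324*(1/5578664) = -47553/1738606 + 167083/199238 = 70254285421/86599095557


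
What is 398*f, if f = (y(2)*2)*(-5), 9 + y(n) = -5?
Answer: 55720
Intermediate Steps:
y(n) = -14 (y(n) = -9 - 5 = -14)
f = 140 (f = -14*2*(-5) = -28*(-5) = 140)
398*f = 398*140 = 55720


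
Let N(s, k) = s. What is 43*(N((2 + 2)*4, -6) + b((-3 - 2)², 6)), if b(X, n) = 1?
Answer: 731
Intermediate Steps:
43*(N((2 + 2)*4, -6) + b((-3 - 2)², 6)) = 43*((2 + 2)*4 + 1) = 43*(4*4 + 1) = 43*(16 + 1) = 43*17 = 731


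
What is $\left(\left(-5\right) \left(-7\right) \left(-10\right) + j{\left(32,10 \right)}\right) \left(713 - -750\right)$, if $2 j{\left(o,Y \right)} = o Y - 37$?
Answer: $- \frac{610071}{2} \approx -3.0504 \cdot 10^{5}$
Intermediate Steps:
$j{\left(o,Y \right)} = - \frac{37}{2} + \frac{Y o}{2}$ ($j{\left(o,Y \right)} = \frac{o Y - 37}{2} = \frac{Y o - 37}{2} = \frac{-37 + Y o}{2} = - \frac{37}{2} + \frac{Y o}{2}$)
$\left(\left(-5\right) \left(-7\right) \left(-10\right) + j{\left(32,10 \right)}\right) \left(713 - -750\right) = \left(\left(-5\right) \left(-7\right) \left(-10\right) - \left(\frac{37}{2} - 160\right)\right) \left(713 - -750\right) = \left(35 \left(-10\right) + \left(- \frac{37}{2} + 160\right)\right) \left(713 + 750\right) = \left(-350 + \frac{283}{2}\right) 1463 = \left(- \frac{417}{2}\right) 1463 = - \frac{610071}{2}$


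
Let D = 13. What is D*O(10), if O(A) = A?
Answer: 130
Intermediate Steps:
D*O(10) = 13*10 = 130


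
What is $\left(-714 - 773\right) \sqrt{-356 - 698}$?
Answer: $- 1487 i \sqrt{1054} \approx - 48276.0 i$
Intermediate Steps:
$\left(-714 - 773\right) \sqrt{-356 - 698} = - 1487 \sqrt{-1054} = - 1487 i \sqrt{1054}$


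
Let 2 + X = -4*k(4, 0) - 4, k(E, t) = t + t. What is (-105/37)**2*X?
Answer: -66150/1369 ≈ -48.320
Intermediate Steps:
k(E, t) = 2*t
X = -6 (X = -2 + (-8*0 - 4) = -2 + (-4*0 - 4) = -2 + (0 - 4) = -2 - 4 = -6)
(-105/37)**2*X = (-105/37)**2*(-6) = (11025/1369)*(-6) = -66150/1369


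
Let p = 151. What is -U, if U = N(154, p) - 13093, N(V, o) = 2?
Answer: 13091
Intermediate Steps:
U = -13091 (U = 2 - 13093 = -13091)
-U = -1*(-13091) = 13091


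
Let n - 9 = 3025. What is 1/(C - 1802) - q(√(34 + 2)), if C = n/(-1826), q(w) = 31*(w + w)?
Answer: -612589309/1646743 ≈ -372.00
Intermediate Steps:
n = 3034 (n = 9 + 3025 = 3034)
q(w) = 62*w (q(w) = 31*(2*w) = 62*w)
C = -1517/913 (C = 3034/(-1826) = 3034*(-1/1826) = -1517/913 ≈ -1.6616)
1/(C - 1802) - q(√(34 + 2)) = 1/(-1517/913 - 1802) - 62*√(34 + 2) = 1/(-1646743/913) - 62*√36 = -913/1646743 - 62*6 = -913/1646743 - 1*372 = -913/1646743 - 372 = -612589309/1646743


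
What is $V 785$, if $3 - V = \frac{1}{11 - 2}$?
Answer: $\frac{20410}{9} \approx 2267.8$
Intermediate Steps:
$V = \frac{26}{9}$ ($V = 3 - \frac{1}{11 - 2} = 3 - \frac{1}{9} = \frac{26}{9} \approx 2.8889$)
$V 785 = \frac{26}{9} \cdot 785 = \frac{20410}{9}$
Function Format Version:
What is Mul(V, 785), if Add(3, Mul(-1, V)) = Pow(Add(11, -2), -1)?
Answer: Rational(20410, 9) ≈ 2267.8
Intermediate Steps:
V = Rational(26, 9) (V = Add(3, Mul(-1, Pow(Add(11, -2), -1))) = Add(3, Mul(-1, Pow(9, -1))) = Add(3, Mul(-1, Rational(1, 9))) = Add(3, Rational(-1, 9)) = Rational(26, 9) ≈ 2.8889)
Mul(V, 785) = Mul(Rational(26, 9), 785) = Rational(20410, 9)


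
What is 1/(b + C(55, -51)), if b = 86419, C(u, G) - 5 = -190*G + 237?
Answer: 1/96351 ≈ 1.0379e-5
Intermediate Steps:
C(u, G) = 242 - 190*G (C(u, G) = 5 + (-190*G + 237) = 5 + (237 - 190*G) = 242 - 190*G)
1/(b + C(55, -51)) = 1/(86419 + (242 - 190*(-51))) = 1/(86419 + (242 + 9690)) = 1/(86419 + 9932) = 1/96351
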